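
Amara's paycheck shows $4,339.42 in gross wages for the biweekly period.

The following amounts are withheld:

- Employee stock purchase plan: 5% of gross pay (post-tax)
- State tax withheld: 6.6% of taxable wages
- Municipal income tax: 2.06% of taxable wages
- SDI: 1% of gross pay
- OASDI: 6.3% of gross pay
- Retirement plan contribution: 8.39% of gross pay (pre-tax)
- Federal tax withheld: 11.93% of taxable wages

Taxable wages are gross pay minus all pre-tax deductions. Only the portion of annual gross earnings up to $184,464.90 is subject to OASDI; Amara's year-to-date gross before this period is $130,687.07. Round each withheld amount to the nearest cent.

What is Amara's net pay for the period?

$2,623.08

Retirement plan contribution: $4,339.42 × 0.0839 = $364.08
Taxable wages = $4,339.42 − $364.08 = $3,975.34
Federal tax withheld: $3,975.34 × 0.1193 = $474.26
State tax withheld: $3,975.34 × 0.066 = $262.37
Municipal income tax: $3,975.34 × 0.0206 = $81.89
SDI: $4,339.42 × 0.01 = $43.39
OASDI: cap not yet reached, full $4,339.42 is subject → $4,339.42 × 0.063 = $273.38
Employee stock purchase plan: $4,339.42 × 0.05 = $216.97
Total deductions = $364.08 + $474.26 + $262.37 + $81.89 + $43.39 + $273.38 + $216.97 = $1,716.34
Net pay = $4,339.42 − $1,716.34 = $2,623.08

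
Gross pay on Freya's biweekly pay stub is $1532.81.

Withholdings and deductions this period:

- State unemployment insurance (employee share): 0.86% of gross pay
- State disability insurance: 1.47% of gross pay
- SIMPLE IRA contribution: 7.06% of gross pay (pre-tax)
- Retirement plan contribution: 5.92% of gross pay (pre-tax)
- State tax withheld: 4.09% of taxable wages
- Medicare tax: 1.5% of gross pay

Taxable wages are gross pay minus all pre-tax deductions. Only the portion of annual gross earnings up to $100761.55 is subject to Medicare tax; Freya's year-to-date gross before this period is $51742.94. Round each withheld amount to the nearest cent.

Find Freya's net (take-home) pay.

$1220.60

Retirement plan contribution: $1532.81 × 0.0592 = $90.74
SIMPLE IRA contribution: $1532.81 × 0.0706 = $108.22
Pre-tax total = $90.74 + $108.22 = $198.96
Taxable wages = $1532.81 − $198.96 = $1333.85
State tax withheld: $1333.85 × 0.0409 = $54.55
Medicare tax: cap not yet reached, full $1532.81 is subject → $1532.81 × 0.015 = $22.99
State disability insurance: $1532.81 × 0.0147 = $22.53
State unemployment insurance (employee share): $1532.81 × 0.0086 = $13.18
Total deductions = $90.74 + $108.22 + $54.55 + $22.99 + $22.53 + $13.18 = $312.21
Net pay = $1532.81 − $312.21 = $1220.60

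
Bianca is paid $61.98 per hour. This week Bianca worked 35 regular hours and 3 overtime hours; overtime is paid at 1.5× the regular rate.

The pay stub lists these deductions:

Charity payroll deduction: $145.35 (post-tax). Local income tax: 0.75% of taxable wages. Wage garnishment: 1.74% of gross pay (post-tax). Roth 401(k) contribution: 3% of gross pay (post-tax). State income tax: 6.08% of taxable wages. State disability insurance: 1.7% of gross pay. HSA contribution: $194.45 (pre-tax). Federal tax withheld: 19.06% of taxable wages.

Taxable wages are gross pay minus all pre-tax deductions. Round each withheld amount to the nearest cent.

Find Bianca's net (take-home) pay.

$1367.24

Regular pay: 35 × $61.98 = $2169.30
Overtime pay: 3 × $61.98 × 1.5 = $278.91
Gross pay = $2169.30 + $278.91 = $2448.21
HSA contribution: $194.45
Taxable wages = $2448.21 − $194.45 = $2253.76
Local income tax: $2253.76 × 0.0075 = $16.90
Federal tax withheld: $2253.76 × 0.1906 = $429.57
State income tax: $2253.76 × 0.0608 = $137.03
State disability insurance: $2448.21 × 0.017 = $41.62
Wage garnishment: $2448.21 × 0.0174 = $42.60
Roth 401(k) contribution: $2448.21 × 0.03 = $73.45
Charity payroll deduction: $145.35
Total deductions = $194.45 + $16.90 + $429.57 + $137.03 + $41.62 + $42.60 + $73.45 + $145.35 = $1080.97
Net pay = $2448.21 − $1080.97 = $1367.24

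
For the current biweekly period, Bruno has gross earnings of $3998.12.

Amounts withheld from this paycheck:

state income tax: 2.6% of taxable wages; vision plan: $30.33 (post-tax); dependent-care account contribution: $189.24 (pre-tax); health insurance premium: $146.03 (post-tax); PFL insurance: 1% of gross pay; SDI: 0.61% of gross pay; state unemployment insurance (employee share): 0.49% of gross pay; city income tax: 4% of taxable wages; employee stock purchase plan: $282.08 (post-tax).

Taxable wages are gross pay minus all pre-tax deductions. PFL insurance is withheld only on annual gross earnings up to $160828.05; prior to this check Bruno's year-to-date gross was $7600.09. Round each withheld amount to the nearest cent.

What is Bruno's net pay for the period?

Dependent-care account contribution: $189.24
Taxable wages = $3998.12 − $189.24 = $3808.88
State income tax: $3808.88 × 0.026 = $99.03
City income tax: $3808.88 × 0.04 = $152.36
State unemployment insurance (employee share): $3998.12 × 0.0049 = $19.59
PFL insurance: cap not yet reached, full $3998.12 is subject → $3998.12 × 0.01 = $39.98
SDI: $3998.12 × 0.0061 = $24.39
Health insurance premium: $146.03
Vision plan: $30.33
Employee stock purchase plan: $282.08
Total deductions = $189.24 + $99.03 + $152.36 + $19.59 + $39.98 + $24.39 + $146.03 + $30.33 + $282.08 = $983.03
Net pay = $3998.12 − $983.03 = $3015.09

$3015.09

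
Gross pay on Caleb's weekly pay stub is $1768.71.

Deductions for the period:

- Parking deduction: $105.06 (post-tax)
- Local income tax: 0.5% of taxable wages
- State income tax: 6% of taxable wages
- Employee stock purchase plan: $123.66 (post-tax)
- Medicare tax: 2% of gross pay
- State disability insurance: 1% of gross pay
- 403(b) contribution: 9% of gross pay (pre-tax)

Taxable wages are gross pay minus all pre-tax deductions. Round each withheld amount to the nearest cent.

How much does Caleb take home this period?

403(b) contribution: $1768.71 × 0.09 = $159.18
Taxable wages = $1768.71 − $159.18 = $1609.53
Local income tax: $1609.53 × 0.005 = $8.05
State income tax: $1609.53 × 0.06 = $96.57
State disability insurance: $1768.71 × 0.01 = $17.69
Medicare tax: $1768.71 × 0.02 = $35.37
Employee stock purchase plan: $123.66
Parking deduction: $105.06
Total deductions = $159.18 + $8.05 + $96.57 + $17.69 + $35.37 + $123.66 + $105.06 = $545.58
Net pay = $1768.71 − $545.58 = $1223.13

$1223.13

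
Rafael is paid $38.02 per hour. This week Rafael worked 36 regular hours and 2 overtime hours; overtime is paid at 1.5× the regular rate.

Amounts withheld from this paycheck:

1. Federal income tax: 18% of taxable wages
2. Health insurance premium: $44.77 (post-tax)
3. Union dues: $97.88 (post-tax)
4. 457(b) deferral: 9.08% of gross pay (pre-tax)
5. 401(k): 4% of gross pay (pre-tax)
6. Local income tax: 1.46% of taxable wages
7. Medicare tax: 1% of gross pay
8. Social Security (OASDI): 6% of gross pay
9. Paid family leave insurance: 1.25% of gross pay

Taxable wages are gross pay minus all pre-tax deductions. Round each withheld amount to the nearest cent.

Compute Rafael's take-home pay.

$773.04

Regular pay: 36 × $38.02 = $1368.72
Overtime pay: 2 × $38.02 × 1.5 = $114.06
Gross pay = $1368.72 + $114.06 = $1482.78
457(b) deferral: $1482.78 × 0.0908 = $134.64
401(k): $1482.78 × 0.04 = $59.31
Pre-tax total = $134.64 + $59.31 = $193.95
Taxable wages = $1482.78 − $193.95 = $1288.83
Local income tax: $1288.83 × 0.0146 = $18.82
Federal income tax: $1288.83 × 0.18 = $231.99
Medicare tax: $1482.78 × 0.01 = $14.83
Social Security (OASDI): $1482.78 × 0.06 = $88.97
Paid family leave insurance: $1482.78 × 0.0125 = $18.53
Health insurance premium: $44.77
Union dues: $97.88
Total deductions = $134.64 + $59.31 + $18.82 + $231.99 + $14.83 + $88.97 + $18.53 + $44.77 + $97.88 = $709.74
Net pay = $1482.78 − $709.74 = $773.04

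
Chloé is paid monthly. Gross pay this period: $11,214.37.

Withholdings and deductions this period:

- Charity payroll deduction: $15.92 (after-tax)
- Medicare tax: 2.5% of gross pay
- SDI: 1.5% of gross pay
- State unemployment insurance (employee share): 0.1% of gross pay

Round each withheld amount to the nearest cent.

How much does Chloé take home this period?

$10,738.66

State unemployment insurance (employee share): $11,214.37 × 0.001 = $11.21
Medicare tax: $11,214.37 × 0.025 = $280.36
SDI: $11,214.37 × 0.015 = $168.22
Charity payroll deduction: $15.92
Total deductions = $11.21 + $280.36 + $168.22 + $15.92 = $475.71
Net pay = $11,214.37 − $475.71 = $10,738.66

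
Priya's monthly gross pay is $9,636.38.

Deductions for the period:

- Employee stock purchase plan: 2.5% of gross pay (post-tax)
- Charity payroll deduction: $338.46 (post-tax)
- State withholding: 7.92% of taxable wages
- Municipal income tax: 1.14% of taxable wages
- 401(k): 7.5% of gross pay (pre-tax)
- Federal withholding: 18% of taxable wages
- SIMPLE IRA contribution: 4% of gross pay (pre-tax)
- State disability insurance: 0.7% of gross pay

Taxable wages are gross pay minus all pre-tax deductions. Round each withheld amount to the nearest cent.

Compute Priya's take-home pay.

$5,573.65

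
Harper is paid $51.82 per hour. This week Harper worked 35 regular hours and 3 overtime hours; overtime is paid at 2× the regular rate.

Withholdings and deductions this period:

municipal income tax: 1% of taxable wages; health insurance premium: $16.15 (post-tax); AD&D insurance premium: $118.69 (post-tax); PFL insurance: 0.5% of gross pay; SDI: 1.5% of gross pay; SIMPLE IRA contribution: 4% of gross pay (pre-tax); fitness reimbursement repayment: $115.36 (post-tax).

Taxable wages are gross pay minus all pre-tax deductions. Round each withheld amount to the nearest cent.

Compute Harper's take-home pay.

Regular pay: 35 × $51.82 = $1813.70
Overtime pay: 3 × $51.82 × 2 = $310.92
Gross pay = $1813.70 + $310.92 = $2124.62
SIMPLE IRA contribution: $2124.62 × 0.04 = $84.98
Taxable wages = $2124.62 − $84.98 = $2039.64
Municipal income tax: $2039.64 × 0.01 = $20.40
PFL insurance: $2124.62 × 0.005 = $10.62
SDI: $2124.62 × 0.015 = $31.87
AD&D insurance premium: $118.69
Health insurance premium: $16.15
Fitness reimbursement repayment: $115.36
Total deductions = $84.98 + $20.40 + $10.62 + $31.87 + $118.69 + $16.15 + $115.36 = $398.07
Net pay = $2124.62 − $398.07 = $1726.55

$1726.55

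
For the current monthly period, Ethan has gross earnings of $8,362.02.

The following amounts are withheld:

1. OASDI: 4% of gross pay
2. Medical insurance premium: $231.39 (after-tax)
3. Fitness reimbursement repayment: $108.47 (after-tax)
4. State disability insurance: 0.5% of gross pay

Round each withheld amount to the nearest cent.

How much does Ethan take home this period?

$7,645.87

State disability insurance: $8,362.02 × 0.005 = $41.81
OASDI: $8,362.02 × 0.04 = $334.48
Medical insurance premium: $231.39
Fitness reimbursement repayment: $108.47
Total deductions = $41.81 + $334.48 + $231.39 + $108.47 = $716.15
Net pay = $8,362.02 − $716.15 = $7,645.87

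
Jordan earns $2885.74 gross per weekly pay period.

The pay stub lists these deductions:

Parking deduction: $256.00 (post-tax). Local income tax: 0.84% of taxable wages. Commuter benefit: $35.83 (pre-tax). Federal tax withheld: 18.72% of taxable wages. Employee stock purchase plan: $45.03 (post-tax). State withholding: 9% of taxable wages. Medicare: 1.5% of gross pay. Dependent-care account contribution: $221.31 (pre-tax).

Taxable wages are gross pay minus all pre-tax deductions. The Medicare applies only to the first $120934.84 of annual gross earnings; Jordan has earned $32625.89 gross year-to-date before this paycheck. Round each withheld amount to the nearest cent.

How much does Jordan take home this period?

Commuter benefit: $35.83
Dependent-care account contribution: $221.31
Pre-tax total = $35.83 + $221.31 = $257.14
Taxable wages = $2885.74 − $257.14 = $2628.60
Federal tax withheld: $2628.60 × 0.1872 = $492.07
Local income tax: $2628.60 × 0.0084 = $22.08
State withholding: $2628.60 × 0.09 = $236.57
Medicare: cap not yet reached, full $2885.74 is subject → $2885.74 × 0.015 = $43.29
Parking deduction: $256.00
Employee stock purchase plan: $45.03
Total deductions = $35.83 + $221.31 + $492.07 + $22.08 + $236.57 + $43.29 + $256.00 + $45.03 = $1352.18
Net pay = $2885.74 − $1352.18 = $1533.56

$1533.56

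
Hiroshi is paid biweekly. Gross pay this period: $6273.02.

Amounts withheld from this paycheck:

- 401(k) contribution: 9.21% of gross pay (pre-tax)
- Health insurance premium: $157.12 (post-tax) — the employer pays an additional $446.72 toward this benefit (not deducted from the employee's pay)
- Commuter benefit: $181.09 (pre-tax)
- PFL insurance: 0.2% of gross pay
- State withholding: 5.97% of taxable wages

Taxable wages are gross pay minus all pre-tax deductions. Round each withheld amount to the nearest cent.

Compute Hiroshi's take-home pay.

$5015.31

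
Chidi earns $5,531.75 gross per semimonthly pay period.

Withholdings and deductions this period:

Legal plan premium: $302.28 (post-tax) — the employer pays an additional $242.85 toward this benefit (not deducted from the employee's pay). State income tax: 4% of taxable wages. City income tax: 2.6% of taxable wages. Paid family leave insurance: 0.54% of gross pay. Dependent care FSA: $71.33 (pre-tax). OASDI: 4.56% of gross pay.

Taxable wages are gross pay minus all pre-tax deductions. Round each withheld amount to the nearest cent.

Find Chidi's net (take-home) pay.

Dependent care FSA: $71.33
Taxable wages = $5,531.75 − $71.33 = $5,460.42
City income tax: $5,460.42 × 0.026 = $141.97
State income tax: $5,460.42 × 0.04 = $218.42
OASDI: $5,531.75 × 0.0456 = $252.25
Paid family leave insurance: $5,531.75 × 0.0054 = $29.87
Legal plan premium: $302.28
(Employer's $242.85 toward legal plan premium is not withheld from the employee.)
Total deductions = $71.33 + $141.97 + $218.42 + $252.25 + $29.87 + $302.28 = $1,016.12
Net pay = $5,531.75 − $1,016.12 = $4,515.63

$4,515.63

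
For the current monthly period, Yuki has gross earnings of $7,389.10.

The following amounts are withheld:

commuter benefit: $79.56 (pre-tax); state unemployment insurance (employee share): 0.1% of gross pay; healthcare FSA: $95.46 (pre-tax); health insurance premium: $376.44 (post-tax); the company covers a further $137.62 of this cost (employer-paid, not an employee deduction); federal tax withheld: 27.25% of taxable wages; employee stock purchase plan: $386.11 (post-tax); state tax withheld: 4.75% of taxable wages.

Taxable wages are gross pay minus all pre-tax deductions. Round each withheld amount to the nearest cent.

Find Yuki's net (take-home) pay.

$4,135.63

Healthcare FSA: $95.46
Commuter benefit: $79.56
Pre-tax total = $95.46 + $79.56 = $175.02
Taxable wages = $7,389.10 − $175.02 = $7,214.08
Federal tax withheld: $7,214.08 × 0.2725 = $1,965.84
State tax withheld: $7,214.08 × 0.0475 = $342.67
State unemployment insurance (employee share): $7,389.10 × 0.001 = $7.39
Health insurance premium: $376.44
Employee stock purchase plan: $386.11
(Employer's $137.62 toward health insurance premium is not withheld from the employee.)
Total deductions = $95.46 + $79.56 + $1,965.84 + $342.67 + $7.39 + $376.44 + $386.11 = $3,253.47
Net pay = $7,389.10 − $3,253.47 = $4,135.63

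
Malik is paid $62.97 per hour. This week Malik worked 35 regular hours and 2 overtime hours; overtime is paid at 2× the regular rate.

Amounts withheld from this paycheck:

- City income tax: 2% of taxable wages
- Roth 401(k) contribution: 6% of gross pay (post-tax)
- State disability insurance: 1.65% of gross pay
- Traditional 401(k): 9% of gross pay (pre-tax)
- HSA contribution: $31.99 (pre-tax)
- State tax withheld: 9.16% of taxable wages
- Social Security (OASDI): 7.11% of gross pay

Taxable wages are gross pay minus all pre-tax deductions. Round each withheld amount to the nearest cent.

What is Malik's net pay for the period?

$1,594.50

Regular pay: 35 × $62.97 = $2,203.95
Overtime pay: 2 × $62.97 × 2 = $251.88
Gross pay = $2,203.95 + $251.88 = $2,455.83
HSA contribution: $31.99
Traditional 401(k): $2,455.83 × 0.09 = $221.02
Pre-tax total = $31.99 + $221.02 = $253.01
Taxable wages = $2,455.83 − $253.01 = $2,202.82
State tax withheld: $2,202.82 × 0.0916 = $201.78
City income tax: $2,202.82 × 0.02 = $44.06
State disability insurance: $2,455.83 × 0.0165 = $40.52
Social Security (OASDI): $2,455.83 × 0.0711 = $174.61
Roth 401(k) contribution: $2,455.83 × 0.06 = $147.35
Total deductions = $31.99 + $221.02 + $201.78 + $44.06 + $40.52 + $174.61 + $147.35 = $861.33
Net pay = $2,455.83 − $861.33 = $1,594.50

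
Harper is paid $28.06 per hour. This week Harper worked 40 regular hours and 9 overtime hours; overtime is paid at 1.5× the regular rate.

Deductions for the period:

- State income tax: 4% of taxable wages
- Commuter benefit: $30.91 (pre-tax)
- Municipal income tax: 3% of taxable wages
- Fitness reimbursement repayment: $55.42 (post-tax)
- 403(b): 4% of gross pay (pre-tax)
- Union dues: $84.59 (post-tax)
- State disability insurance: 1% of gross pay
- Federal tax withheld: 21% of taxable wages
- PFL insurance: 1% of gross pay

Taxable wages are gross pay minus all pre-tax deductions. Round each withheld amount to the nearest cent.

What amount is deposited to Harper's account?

$845.35

Regular pay: 40 × $28.06 = $1122.40
Overtime pay: 9 × $28.06 × 1.5 = $378.81
Gross pay = $1122.40 + $378.81 = $1501.21
403(b): $1501.21 × 0.04 = $60.05
Commuter benefit: $30.91
Pre-tax total = $60.05 + $30.91 = $90.96
Taxable wages = $1501.21 − $90.96 = $1410.25
Municipal income tax: $1410.25 × 0.03 = $42.31
Federal tax withheld: $1410.25 × 0.21 = $296.15
State income tax: $1410.25 × 0.04 = $56.41
State disability insurance: $1501.21 × 0.01 = $15.01
PFL insurance: $1501.21 × 0.01 = $15.01
Union dues: $84.59
Fitness reimbursement repayment: $55.42
Total deductions = $60.05 + $30.91 + $42.31 + $296.15 + $56.41 + $15.01 + $15.01 + $84.59 + $55.42 = $655.86
Net pay = $1501.21 − $655.86 = $845.35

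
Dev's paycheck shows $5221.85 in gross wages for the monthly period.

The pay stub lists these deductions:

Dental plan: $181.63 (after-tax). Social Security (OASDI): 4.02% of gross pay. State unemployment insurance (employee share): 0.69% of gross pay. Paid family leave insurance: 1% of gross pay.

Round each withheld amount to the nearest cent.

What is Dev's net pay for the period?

$4742.05

Social Security (OASDI): $5221.85 × 0.0402 = $209.92
Paid family leave insurance: $5221.85 × 0.01 = $52.22
State unemployment insurance (employee share): $5221.85 × 0.0069 = $36.03
Dental plan: $181.63
Total deductions = $209.92 + $52.22 + $36.03 + $181.63 = $479.80
Net pay = $5221.85 − $479.80 = $4742.05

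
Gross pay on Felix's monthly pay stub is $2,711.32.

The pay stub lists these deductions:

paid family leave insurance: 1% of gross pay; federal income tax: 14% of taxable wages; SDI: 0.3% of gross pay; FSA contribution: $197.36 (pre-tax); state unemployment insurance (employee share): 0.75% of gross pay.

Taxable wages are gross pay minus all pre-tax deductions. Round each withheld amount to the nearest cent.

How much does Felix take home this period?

$2,106.44

FSA contribution: $197.36
Taxable wages = $2,711.32 − $197.36 = $2,513.96
Federal income tax: $2,513.96 × 0.14 = $351.95
Paid family leave insurance: $2,711.32 × 0.01 = $27.11
SDI: $2,711.32 × 0.003 = $8.13
State unemployment insurance (employee share): $2,711.32 × 0.0075 = $20.33
Total deductions = $197.36 + $351.95 + $27.11 + $8.13 + $20.33 = $604.88
Net pay = $2,711.32 − $604.88 = $2,106.44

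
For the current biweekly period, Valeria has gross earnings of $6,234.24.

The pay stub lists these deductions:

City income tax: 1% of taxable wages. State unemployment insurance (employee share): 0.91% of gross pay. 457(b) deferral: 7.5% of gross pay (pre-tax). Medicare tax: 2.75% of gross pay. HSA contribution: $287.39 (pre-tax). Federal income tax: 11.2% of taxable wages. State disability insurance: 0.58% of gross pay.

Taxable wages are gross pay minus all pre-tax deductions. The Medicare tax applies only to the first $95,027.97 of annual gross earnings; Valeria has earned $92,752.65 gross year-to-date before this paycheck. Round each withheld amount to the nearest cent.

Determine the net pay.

$4,655.35

HSA contribution: $287.39
457(b) deferral: $6,234.24 × 0.075 = $467.57
Pre-tax total = $287.39 + $467.57 = $754.96
Taxable wages = $6,234.24 − $754.96 = $5,479.28
City income tax: $5,479.28 × 0.01 = $54.79
Federal income tax: $5,479.28 × 0.112 = $613.68
Medicare tax: only $95,027.97 − $92,752.65 = $2,275.32 of this check is subject → $2,275.32 × 0.0275 = $62.57
State unemployment insurance (employee share): $6,234.24 × 0.0091 = $56.73
State disability insurance: $6,234.24 × 0.0058 = $36.16
Total deductions = $287.39 + $467.57 + $54.79 + $613.68 + $62.57 + $56.73 + $36.16 = $1,578.89
Net pay = $6,234.24 − $1,578.89 = $4,655.35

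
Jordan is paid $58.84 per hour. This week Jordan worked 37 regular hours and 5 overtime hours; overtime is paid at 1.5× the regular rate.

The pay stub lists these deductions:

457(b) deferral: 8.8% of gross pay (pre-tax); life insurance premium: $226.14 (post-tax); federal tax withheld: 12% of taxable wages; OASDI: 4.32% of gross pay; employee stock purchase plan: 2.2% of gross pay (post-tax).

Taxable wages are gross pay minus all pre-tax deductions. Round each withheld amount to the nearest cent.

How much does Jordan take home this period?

$1,704.55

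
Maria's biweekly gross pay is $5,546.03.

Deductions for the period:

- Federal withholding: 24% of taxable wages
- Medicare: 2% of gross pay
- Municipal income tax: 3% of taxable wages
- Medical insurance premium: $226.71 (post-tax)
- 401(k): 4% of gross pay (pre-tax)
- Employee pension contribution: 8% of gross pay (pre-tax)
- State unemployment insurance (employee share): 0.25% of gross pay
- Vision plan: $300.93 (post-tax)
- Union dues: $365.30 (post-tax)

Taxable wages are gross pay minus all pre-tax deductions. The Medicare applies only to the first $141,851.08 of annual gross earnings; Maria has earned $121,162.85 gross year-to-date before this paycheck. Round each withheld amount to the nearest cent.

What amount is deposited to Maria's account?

401(k): $5,546.03 × 0.04 = $221.84
Employee pension contribution: $5,546.03 × 0.08 = $443.68
Pre-tax total = $221.84 + $443.68 = $665.52
Taxable wages = $5,546.03 − $665.52 = $4,880.51
Federal withholding: $4,880.51 × 0.24 = $1,171.32
Municipal income tax: $4,880.51 × 0.03 = $146.42
Medicare: cap not yet reached, full $5,546.03 is subject → $5,546.03 × 0.02 = $110.92
State unemployment insurance (employee share): $5,546.03 × 0.0025 = $13.87
Medical insurance premium: $226.71
Union dues: $365.30
Vision plan: $300.93
Total deductions = $221.84 + $443.68 + $1,171.32 + $146.42 + $110.92 + $13.87 + $226.71 + $365.30 + $300.93 = $3,000.99
Net pay = $5,546.03 − $3,000.99 = $2,545.04

$2,545.04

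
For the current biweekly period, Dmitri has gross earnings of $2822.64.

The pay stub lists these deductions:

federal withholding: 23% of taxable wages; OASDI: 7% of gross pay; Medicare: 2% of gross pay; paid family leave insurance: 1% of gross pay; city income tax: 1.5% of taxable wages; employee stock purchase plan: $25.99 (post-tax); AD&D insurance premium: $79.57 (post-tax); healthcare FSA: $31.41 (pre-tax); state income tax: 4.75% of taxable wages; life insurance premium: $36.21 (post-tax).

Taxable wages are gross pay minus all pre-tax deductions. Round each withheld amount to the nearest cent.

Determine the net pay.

Healthcare FSA: $31.41
Taxable wages = $2822.64 − $31.41 = $2791.23
Federal withholding: $2791.23 × 0.23 = $641.98
State income tax: $2791.23 × 0.0475 = $132.58
City income tax: $2791.23 × 0.015 = $41.87
OASDI: $2822.64 × 0.07 = $197.58
Medicare: $2822.64 × 0.02 = $56.45
Paid family leave insurance: $2822.64 × 0.01 = $28.23
Employee stock purchase plan: $25.99
AD&D insurance premium: $79.57
Life insurance premium: $36.21
Total deductions = $31.41 + $641.98 + $132.58 + $41.87 + $197.58 + $56.45 + $28.23 + $25.99 + $79.57 + $36.21 = $1271.87
Net pay = $2822.64 − $1271.87 = $1550.77

$1550.77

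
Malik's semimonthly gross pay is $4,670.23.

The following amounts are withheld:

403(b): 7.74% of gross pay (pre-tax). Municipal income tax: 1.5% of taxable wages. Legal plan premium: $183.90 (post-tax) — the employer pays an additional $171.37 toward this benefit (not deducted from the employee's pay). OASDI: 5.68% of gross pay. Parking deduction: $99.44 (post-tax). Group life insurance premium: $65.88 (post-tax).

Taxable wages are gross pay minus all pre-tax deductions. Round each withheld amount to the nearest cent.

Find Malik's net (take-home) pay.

$3,629.63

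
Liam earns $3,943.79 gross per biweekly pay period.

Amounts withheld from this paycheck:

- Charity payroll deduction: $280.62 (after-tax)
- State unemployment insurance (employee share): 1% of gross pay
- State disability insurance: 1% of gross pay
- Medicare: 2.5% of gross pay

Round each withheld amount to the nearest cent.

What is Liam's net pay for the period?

$3,485.70

Medicare: $3,943.79 × 0.025 = $98.59
State unemployment insurance (employee share): $3,943.79 × 0.01 = $39.44
State disability insurance: $3,943.79 × 0.01 = $39.44
Charity payroll deduction: $280.62
Total deductions = $98.59 + $39.44 + $39.44 + $280.62 = $458.09
Net pay = $3,943.79 − $458.09 = $3,485.70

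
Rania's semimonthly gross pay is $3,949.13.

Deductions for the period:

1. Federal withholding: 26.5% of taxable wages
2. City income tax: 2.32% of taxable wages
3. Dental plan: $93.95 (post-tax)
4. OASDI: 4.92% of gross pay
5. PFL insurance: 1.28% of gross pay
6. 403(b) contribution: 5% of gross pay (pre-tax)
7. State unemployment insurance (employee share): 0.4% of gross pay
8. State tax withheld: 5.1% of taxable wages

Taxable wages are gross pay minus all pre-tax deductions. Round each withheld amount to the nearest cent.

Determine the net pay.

$2,124.50

403(b) contribution: $3,949.13 × 0.05 = $197.46
Taxable wages = $3,949.13 − $197.46 = $3,751.67
City income tax: $3,751.67 × 0.0232 = $87.04
Federal withholding: $3,751.67 × 0.265 = $994.19
State tax withheld: $3,751.67 × 0.051 = $191.34
PFL insurance: $3,949.13 × 0.0128 = $50.55
State unemployment insurance (employee share): $3,949.13 × 0.004 = $15.80
OASDI: $3,949.13 × 0.0492 = $194.30
Dental plan: $93.95
Total deductions = $197.46 + $87.04 + $994.19 + $191.34 + $50.55 + $15.80 + $194.30 + $93.95 = $1,824.63
Net pay = $3,949.13 − $1,824.63 = $2,124.50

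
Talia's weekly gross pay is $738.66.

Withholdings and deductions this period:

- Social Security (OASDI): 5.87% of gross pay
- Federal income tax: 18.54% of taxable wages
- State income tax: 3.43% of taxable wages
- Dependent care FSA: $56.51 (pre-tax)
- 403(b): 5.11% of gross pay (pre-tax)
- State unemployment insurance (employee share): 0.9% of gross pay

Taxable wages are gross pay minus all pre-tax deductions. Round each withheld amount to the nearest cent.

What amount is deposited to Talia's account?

403(b): $738.66 × 0.0511 = $37.75
Dependent care FSA: $56.51
Pre-tax total = $37.75 + $56.51 = $94.26
Taxable wages = $738.66 − $94.26 = $644.40
Federal income tax: $644.40 × 0.1854 = $119.47
State income tax: $644.40 × 0.0343 = $22.10
Social Security (OASDI): $738.66 × 0.0587 = $43.36
State unemployment insurance (employee share): $738.66 × 0.009 = $6.65
Total deductions = $37.75 + $56.51 + $119.47 + $22.10 + $43.36 + $6.65 = $285.84
Net pay = $738.66 − $285.84 = $452.82

$452.82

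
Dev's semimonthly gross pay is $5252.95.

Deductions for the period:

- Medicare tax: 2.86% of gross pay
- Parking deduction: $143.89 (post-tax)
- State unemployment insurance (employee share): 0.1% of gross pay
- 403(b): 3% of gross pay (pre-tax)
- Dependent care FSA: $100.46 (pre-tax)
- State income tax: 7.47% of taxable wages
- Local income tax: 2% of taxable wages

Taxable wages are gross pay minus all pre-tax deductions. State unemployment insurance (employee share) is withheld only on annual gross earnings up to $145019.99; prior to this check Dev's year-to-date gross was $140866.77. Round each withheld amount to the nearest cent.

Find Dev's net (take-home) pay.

$4223.61

403(b): $5252.95 × 0.03 = $157.59
Dependent care FSA: $100.46
Pre-tax total = $157.59 + $100.46 = $258.05
Taxable wages = $5252.95 − $258.05 = $4994.90
State income tax: $4994.90 × 0.0747 = $373.12
Local income tax: $4994.90 × 0.02 = $99.90
Medicare tax: $5252.95 × 0.0286 = $150.23
State unemployment insurance (employee share): only $145019.99 − $140866.77 = $4153.22 of this check is subject → $4153.22 × 0.001 = $4.15
Parking deduction: $143.89
Total deductions = $157.59 + $100.46 + $373.12 + $99.90 + $150.23 + $4.15 + $143.89 = $1029.34
Net pay = $5252.95 − $1029.34 = $4223.61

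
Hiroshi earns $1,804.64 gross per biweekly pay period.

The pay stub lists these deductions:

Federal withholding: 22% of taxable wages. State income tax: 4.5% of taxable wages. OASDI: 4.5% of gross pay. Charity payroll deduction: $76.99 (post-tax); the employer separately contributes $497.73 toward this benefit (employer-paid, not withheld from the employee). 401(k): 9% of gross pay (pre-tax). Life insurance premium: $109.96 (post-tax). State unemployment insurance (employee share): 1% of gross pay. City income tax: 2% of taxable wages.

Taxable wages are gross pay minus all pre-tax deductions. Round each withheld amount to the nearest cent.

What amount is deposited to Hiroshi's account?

$887.98

401(k): $1,804.64 × 0.09 = $162.42
Taxable wages = $1,804.64 − $162.42 = $1,642.22
State income tax: $1,642.22 × 0.045 = $73.90
City income tax: $1,642.22 × 0.02 = $32.84
Federal withholding: $1,642.22 × 0.22 = $361.29
State unemployment insurance (employee share): $1,804.64 × 0.01 = $18.05
OASDI: $1,804.64 × 0.045 = $81.21
Charity payroll deduction: $76.99
Life insurance premium: $109.96
(Employer's $497.73 toward charity payroll deduction is not withheld from the employee.)
Total deductions = $162.42 + $73.90 + $32.84 + $361.29 + $18.05 + $81.21 + $76.99 + $109.96 = $916.66
Net pay = $1,804.64 − $916.66 = $887.98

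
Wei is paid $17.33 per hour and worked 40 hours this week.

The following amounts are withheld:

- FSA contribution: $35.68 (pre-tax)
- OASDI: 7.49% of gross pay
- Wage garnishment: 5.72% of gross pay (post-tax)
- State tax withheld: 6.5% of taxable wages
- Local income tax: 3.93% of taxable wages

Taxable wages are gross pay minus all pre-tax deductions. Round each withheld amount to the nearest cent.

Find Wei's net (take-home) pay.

Gross pay: 40 × $17.33 = $693.20
FSA contribution: $35.68
Taxable wages = $693.20 − $35.68 = $657.52
State tax withheld: $657.52 × 0.065 = $42.74
Local income tax: $657.52 × 0.0393 = $25.84
OASDI: $693.20 × 0.0749 = $51.92
Wage garnishment: $693.20 × 0.0572 = $39.65
Total deductions = $35.68 + $42.74 + $25.84 + $51.92 + $39.65 = $195.83
Net pay = $693.20 − $195.83 = $497.37

$497.37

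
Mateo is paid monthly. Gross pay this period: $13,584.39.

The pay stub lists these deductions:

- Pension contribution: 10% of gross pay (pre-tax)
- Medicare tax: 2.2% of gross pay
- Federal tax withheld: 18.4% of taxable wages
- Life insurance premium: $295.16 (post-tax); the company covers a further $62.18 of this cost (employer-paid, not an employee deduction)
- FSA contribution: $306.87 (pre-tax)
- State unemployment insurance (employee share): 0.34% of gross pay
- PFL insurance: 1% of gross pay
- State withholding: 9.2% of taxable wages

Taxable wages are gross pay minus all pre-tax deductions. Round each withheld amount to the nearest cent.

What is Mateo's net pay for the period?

$7,853.36

Pension contribution: $13,584.39 × 0.1 = $1,358.44
FSA contribution: $306.87
Pre-tax total = $1,358.44 + $306.87 = $1,665.31
Taxable wages = $13,584.39 − $1,665.31 = $11,919.08
State withholding: $11,919.08 × 0.092 = $1,096.56
Federal tax withheld: $11,919.08 × 0.184 = $2,193.11
PFL insurance: $13,584.39 × 0.01 = $135.84
Medicare tax: $13,584.39 × 0.022 = $298.86
State unemployment insurance (employee share): $13,584.39 × 0.0034 = $46.19
Life insurance premium: $295.16
(Employer's $62.18 toward life insurance premium is not withheld from the employee.)
Total deductions = $1,358.44 + $306.87 + $1,096.56 + $2,193.11 + $135.84 + $298.86 + $46.19 + $295.16 = $5,731.03
Net pay = $13,584.39 − $5,731.03 = $7,853.36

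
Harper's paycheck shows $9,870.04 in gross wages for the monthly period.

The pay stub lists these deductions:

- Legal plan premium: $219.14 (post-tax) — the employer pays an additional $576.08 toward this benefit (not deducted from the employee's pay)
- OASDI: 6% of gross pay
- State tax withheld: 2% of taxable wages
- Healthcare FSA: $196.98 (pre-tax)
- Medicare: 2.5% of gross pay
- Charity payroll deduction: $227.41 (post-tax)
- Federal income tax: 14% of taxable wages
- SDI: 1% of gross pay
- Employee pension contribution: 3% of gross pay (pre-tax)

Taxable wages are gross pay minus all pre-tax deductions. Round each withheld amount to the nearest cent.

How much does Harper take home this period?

Employee pension contribution: $9,870.04 × 0.03 = $296.10
Healthcare FSA: $196.98
Pre-tax total = $296.10 + $196.98 = $493.08
Taxable wages = $9,870.04 − $493.08 = $9,376.96
Federal income tax: $9,376.96 × 0.14 = $1,312.77
State tax withheld: $9,376.96 × 0.02 = $187.54
Medicare: $9,870.04 × 0.025 = $246.75
OASDI: $9,870.04 × 0.06 = $592.20
SDI: $9,870.04 × 0.01 = $98.70
Legal plan premium: $219.14
Charity payroll deduction: $227.41
(Employer's $576.08 toward legal plan premium is not withheld from the employee.)
Total deductions = $296.10 + $196.98 + $1,312.77 + $187.54 + $246.75 + $592.20 + $98.70 + $219.14 + $227.41 = $3,377.59
Net pay = $9,870.04 − $3,377.59 = $6,492.45

$6,492.45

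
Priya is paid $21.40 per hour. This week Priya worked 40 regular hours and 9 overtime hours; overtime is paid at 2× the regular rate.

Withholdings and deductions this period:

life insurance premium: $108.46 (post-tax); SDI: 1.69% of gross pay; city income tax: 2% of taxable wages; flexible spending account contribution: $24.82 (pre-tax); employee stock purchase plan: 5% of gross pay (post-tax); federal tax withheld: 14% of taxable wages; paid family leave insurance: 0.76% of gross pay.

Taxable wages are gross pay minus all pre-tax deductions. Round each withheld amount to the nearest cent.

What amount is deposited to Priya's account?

$820.83

Regular pay: 40 × $21.40 = $856.00
Overtime pay: 9 × $21.40 × 2 = $385.20
Gross pay = $856.00 + $385.20 = $1,241.20
Flexible spending account contribution: $24.82
Taxable wages = $1,241.20 − $24.82 = $1,216.38
Federal tax withheld: $1,216.38 × 0.14 = $170.29
City income tax: $1,216.38 × 0.02 = $24.33
SDI: $1,241.20 × 0.0169 = $20.98
Paid family leave insurance: $1,241.20 × 0.0076 = $9.43
Life insurance premium: $108.46
Employee stock purchase plan: $1,241.20 × 0.05 = $62.06
Total deductions = $24.82 + $170.29 + $24.33 + $20.98 + $9.43 + $108.46 + $62.06 = $420.37
Net pay = $1,241.20 − $420.37 = $820.83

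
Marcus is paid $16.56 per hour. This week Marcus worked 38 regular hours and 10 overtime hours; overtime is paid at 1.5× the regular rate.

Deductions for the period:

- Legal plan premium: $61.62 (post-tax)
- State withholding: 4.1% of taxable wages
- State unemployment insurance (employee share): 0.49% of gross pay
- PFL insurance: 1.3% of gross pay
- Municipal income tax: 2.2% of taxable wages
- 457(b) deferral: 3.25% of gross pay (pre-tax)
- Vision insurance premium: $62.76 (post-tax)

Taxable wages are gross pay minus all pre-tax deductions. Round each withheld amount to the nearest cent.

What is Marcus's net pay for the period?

$655.57

Regular pay: 38 × $16.56 = $629.28
Overtime pay: 10 × $16.56 × 1.5 = $248.40
Gross pay = $629.28 + $248.40 = $877.68
457(b) deferral: $877.68 × 0.0325 = $28.52
Taxable wages = $877.68 − $28.52 = $849.16
Municipal income tax: $849.16 × 0.022 = $18.68
State withholding: $849.16 × 0.041 = $34.82
PFL insurance: $877.68 × 0.013 = $11.41
State unemployment insurance (employee share): $877.68 × 0.0049 = $4.30
Vision insurance premium: $62.76
Legal plan premium: $61.62
Total deductions = $28.52 + $18.68 + $34.82 + $11.41 + $4.30 + $62.76 + $61.62 = $222.11
Net pay = $877.68 − $222.11 = $655.57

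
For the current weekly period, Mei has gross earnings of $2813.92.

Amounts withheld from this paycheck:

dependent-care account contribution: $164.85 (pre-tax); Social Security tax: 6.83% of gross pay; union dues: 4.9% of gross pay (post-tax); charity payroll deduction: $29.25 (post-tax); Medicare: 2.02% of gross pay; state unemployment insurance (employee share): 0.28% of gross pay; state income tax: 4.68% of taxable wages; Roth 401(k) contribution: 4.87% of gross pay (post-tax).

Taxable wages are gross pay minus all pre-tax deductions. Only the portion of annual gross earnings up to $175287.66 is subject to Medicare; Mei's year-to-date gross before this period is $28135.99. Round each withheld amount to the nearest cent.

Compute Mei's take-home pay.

$1964.01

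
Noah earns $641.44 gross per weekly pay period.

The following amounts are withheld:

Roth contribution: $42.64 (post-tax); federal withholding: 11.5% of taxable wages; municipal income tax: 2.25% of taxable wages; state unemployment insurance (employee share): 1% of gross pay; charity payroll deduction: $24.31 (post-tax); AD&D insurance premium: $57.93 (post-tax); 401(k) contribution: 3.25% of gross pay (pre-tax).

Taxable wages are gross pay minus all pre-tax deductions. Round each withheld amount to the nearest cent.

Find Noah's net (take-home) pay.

$403.97

401(k) contribution: $641.44 × 0.0325 = $20.85
Taxable wages = $641.44 − $20.85 = $620.59
Federal withholding: $620.59 × 0.115 = $71.37
Municipal income tax: $620.59 × 0.0225 = $13.96
State unemployment insurance (employee share): $641.44 × 0.01 = $6.41
Roth contribution: $42.64
Charity payroll deduction: $24.31
AD&D insurance premium: $57.93
Total deductions = $20.85 + $71.37 + $13.96 + $6.41 + $42.64 + $24.31 + $57.93 = $237.47
Net pay = $641.44 − $237.47 = $403.97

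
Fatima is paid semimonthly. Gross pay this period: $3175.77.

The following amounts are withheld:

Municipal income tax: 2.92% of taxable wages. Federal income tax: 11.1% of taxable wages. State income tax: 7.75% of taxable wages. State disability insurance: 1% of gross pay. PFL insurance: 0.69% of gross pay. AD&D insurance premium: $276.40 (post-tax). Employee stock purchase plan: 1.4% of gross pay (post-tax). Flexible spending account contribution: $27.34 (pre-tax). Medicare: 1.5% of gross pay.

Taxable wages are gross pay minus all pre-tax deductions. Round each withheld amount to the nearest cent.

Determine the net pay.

$2040.85

Flexible spending account contribution: $27.34
Taxable wages = $3175.77 − $27.34 = $3148.43
State income tax: $3148.43 × 0.0775 = $244.00
Municipal income tax: $3148.43 × 0.0292 = $91.93
Federal income tax: $3148.43 × 0.111 = $349.48
State disability insurance: $3175.77 × 0.01 = $31.76
PFL insurance: $3175.77 × 0.0069 = $21.91
Medicare: $3175.77 × 0.015 = $47.64
Employee stock purchase plan: $3175.77 × 0.014 = $44.46
AD&D insurance premium: $276.40
Total deductions = $27.34 + $244.00 + $91.93 + $349.48 + $31.76 + $21.91 + $47.64 + $44.46 + $276.40 = $1134.92
Net pay = $3175.77 − $1134.92 = $2040.85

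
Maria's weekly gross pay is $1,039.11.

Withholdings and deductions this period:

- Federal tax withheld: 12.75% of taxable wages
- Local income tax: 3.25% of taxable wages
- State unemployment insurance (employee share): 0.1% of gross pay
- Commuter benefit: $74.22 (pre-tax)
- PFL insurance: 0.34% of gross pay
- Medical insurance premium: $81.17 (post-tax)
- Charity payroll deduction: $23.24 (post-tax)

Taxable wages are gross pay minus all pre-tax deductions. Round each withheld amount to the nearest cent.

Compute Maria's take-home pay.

$701.53

Commuter benefit: $74.22
Taxable wages = $1,039.11 − $74.22 = $964.89
Local income tax: $964.89 × 0.0325 = $31.36
Federal tax withheld: $964.89 × 0.1275 = $123.02
PFL insurance: $1,039.11 × 0.0034 = $3.53
State unemployment insurance (employee share): $1,039.11 × 0.001 = $1.04
Charity payroll deduction: $23.24
Medical insurance premium: $81.17
Total deductions = $74.22 + $31.36 + $123.02 + $3.53 + $1.04 + $23.24 + $81.17 = $337.58
Net pay = $1,039.11 − $337.58 = $701.53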